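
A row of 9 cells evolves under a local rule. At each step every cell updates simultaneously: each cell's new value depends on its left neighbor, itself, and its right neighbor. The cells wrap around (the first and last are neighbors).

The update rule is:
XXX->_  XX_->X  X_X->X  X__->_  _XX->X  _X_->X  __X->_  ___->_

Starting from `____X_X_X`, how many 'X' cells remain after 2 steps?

2

____XXXXX
____X___X
count of X: 2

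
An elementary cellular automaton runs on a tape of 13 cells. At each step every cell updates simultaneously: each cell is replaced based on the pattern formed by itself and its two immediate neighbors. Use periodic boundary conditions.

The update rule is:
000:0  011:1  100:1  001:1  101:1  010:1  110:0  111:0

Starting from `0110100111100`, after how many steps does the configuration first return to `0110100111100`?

3

1101111100010
1011000010111
0110100111100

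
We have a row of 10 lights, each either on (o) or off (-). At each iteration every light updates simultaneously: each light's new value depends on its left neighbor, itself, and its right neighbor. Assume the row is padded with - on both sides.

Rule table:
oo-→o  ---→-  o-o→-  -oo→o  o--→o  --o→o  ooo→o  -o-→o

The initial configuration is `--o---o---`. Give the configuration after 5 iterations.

-ooo-ooo--
oooo-oooo-
oooo-ooooo
oooo-ooooo  (fixed point — unchanged through iteration 5)

oooo-ooooo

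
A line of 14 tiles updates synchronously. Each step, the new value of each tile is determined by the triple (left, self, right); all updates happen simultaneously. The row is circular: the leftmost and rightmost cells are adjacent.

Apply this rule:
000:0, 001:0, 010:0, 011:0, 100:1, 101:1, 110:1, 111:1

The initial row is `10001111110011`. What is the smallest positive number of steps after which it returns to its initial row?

14

step 1: 11000111111001
step 2: 11100011111100
step 3: 01110001111110
step 4: 00111000111111
step 5: 10011100011111
step 6: 11001110001111
step 7: 11100111000111
step 8: 11110011100011
step 9: 11111001110001
step 10: 11111100111000
step 11: 01111110011100
step 12: 00111111001110
step 13: 00011111100111
step 14: 10001111110011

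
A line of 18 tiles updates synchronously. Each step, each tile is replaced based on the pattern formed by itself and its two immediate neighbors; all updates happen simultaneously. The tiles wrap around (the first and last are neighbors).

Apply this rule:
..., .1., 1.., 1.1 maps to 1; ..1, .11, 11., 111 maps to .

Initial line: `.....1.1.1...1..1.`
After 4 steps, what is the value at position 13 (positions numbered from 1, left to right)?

step 1: 1111.1111111.11.11
step 2: ....1.......1..1..
step 3: 111.1111111.11.111
step 4: ...1.......1..1...
position 13 holds .

.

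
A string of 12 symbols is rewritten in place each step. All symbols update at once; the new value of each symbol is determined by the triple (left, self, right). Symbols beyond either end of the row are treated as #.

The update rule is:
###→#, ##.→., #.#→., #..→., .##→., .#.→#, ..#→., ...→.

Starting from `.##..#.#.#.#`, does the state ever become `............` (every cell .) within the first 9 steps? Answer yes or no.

step 1: .....#.#.#..
step 2: .....#.#.#..  (fixed point — unchanged through step 9)
step 9 is .....#.#.#.., still not uniform .

no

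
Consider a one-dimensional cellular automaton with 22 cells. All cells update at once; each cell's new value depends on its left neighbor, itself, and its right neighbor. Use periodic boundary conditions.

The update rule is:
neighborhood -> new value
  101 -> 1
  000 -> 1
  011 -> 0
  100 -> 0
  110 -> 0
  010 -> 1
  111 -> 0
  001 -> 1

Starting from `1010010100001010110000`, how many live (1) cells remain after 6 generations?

4

1110111101111111000111
0001000010000000011000
1111011110111111100011
0000100001000000001100
1111101111011111110001
0000010000100000000110
count of 1: 4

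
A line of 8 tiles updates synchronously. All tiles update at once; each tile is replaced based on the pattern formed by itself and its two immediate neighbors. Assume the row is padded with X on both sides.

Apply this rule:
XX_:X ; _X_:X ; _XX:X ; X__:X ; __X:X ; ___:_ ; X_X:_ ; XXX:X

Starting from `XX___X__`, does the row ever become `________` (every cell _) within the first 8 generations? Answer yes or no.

no

generation 1: XXX_XXXX
generation 2: XXX_XXXX  (fixed point — unchanged through generation 8)
generation 8 is XXX_XXXX, still not uniform _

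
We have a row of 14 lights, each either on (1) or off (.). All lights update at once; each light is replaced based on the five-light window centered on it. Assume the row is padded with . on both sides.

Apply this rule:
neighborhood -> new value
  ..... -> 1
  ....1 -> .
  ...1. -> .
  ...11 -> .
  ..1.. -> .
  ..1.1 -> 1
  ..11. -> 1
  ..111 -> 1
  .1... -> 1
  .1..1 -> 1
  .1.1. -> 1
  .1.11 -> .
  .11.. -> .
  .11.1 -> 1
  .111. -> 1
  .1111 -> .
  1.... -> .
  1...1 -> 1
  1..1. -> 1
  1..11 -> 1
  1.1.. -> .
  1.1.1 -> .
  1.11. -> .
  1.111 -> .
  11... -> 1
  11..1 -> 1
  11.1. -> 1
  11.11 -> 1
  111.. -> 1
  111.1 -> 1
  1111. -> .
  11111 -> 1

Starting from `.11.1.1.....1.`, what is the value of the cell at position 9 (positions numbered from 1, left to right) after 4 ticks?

1

.111.1.1.1...1
.1111.1.1.11..
.1..11.1....1.
..11111.1....1
position 9 holds 1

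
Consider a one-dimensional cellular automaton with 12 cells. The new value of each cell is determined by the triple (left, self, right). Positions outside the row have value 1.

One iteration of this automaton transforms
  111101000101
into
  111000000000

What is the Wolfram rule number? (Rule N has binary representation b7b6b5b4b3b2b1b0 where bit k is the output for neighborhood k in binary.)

position 0: 111 → 1  (bit 7 = 1)
position 3: 110 → 0  (bit 6 = 0)
position 4: 101 → 0  (bit 5 = 0)
position 6: 100 → 0  (bit 4 = 0)
position 11: 011 → 0  (bit 3 = 0)
position 5: 010 → 0  (bit 2 = 0)
position 8: 001 → 0  (bit 1 = 0)
position 7: 000 → 0  (bit 0 = 0)
bits b7..b0 = 10000000 = 128

128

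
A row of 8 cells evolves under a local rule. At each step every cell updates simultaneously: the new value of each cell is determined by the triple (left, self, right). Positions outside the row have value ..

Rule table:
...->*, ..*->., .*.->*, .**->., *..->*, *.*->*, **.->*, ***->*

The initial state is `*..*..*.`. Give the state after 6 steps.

**.**.**
.**.**.*
..**.***
*..**.**
**..**.*
.**..***

.**..***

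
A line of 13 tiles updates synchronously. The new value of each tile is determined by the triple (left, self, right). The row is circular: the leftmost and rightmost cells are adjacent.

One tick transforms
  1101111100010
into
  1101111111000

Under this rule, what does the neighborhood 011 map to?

1

At position 0 the neighborhood is 011; the next row has 1 there.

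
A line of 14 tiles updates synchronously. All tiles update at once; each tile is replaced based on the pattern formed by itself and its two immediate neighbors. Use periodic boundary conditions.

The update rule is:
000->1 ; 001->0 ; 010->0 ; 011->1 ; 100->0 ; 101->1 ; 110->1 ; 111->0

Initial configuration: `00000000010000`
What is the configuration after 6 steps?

step 1: 11111111000111
step 2: 00000001010100
step 3: 11111100101001
step 4: 00000100010001
step 5: 01110001000100
step 6: 01010100010001

01010100010001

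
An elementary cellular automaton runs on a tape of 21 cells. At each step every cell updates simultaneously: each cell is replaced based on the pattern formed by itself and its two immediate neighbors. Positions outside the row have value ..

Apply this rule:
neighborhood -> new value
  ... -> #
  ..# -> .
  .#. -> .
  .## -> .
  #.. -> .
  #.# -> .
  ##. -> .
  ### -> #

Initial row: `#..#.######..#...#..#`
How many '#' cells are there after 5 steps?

14

......####.....#.....
#####..##..###...####
.###........#..#..##.
..#..######..........
#.....####..#########
count of #: 14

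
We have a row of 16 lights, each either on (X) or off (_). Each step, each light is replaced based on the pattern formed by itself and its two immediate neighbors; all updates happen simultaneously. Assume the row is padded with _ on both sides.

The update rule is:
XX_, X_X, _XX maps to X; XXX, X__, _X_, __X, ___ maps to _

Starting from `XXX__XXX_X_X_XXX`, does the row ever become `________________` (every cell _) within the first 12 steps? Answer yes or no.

X_X__X_XX_X_XX_X
_X____XXXX_XXXX_
______X__XXX__X_
_________X_X____
__________X_____
________________
all cells are _ at step 6

yes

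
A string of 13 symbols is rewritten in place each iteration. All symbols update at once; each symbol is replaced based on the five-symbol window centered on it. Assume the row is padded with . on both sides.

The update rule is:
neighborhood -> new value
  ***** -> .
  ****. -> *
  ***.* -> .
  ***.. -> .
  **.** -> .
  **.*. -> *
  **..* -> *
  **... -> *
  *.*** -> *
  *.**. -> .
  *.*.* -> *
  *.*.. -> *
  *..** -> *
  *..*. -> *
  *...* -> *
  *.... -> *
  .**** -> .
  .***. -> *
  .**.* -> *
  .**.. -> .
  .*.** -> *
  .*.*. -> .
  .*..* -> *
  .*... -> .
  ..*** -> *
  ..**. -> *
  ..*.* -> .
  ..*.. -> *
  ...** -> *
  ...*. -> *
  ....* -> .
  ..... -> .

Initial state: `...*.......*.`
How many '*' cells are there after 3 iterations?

9

..**.*....**.
.*****.*.**.*
**..*.***.***
count of *: 9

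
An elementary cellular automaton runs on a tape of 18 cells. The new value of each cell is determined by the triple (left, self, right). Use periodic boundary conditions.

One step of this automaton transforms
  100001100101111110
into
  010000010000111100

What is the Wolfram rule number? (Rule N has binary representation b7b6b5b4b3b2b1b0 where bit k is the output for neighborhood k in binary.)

position 12: 111 → 1  (bit 7 = 1)
position 6: 110 → 0  (bit 6 = 0)
position 10: 101 → 0  (bit 5 = 0)
position 1: 100 → 1  (bit 4 = 1)
position 5: 011 → 0  (bit 3 = 0)
position 0: 010 → 0  (bit 2 = 0)
position 4: 001 → 0  (bit 1 = 0)
position 2: 000 → 0  (bit 0 = 0)
bits b7..b0 = 10010000 = 144

144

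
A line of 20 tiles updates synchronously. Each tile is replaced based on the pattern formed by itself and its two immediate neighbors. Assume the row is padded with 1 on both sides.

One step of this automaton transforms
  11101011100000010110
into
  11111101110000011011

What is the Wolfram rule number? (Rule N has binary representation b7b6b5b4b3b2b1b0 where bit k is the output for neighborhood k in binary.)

position 0: 111 → 1  (bit 7 = 1)
position 2: 110 → 1  (bit 6 = 1)
position 3: 101 → 1  (bit 5 = 1)
position 9: 100 → 1  (bit 4 = 1)
position 6: 011 → 0  (bit 3 = 0)
position 4: 010 → 1  (bit 2 = 1)
position 14: 001 → 0  (bit 1 = 0)
position 10: 000 → 0  (bit 0 = 0)
bits b7..b0 = 11110100 = 244

244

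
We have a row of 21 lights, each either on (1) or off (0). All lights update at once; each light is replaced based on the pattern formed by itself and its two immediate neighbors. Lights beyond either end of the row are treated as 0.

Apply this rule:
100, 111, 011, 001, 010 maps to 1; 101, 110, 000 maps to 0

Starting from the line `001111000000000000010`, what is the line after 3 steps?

011110100000000000111
111100110000000001110
111011101000000011101

111011101000000011101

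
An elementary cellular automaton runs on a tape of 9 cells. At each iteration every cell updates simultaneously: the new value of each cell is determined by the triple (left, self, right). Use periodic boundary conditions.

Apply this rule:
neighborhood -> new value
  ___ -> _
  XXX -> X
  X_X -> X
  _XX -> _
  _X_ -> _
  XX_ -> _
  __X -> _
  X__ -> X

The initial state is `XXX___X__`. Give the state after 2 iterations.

__X_X___X

_X_X___X_
__X_X___X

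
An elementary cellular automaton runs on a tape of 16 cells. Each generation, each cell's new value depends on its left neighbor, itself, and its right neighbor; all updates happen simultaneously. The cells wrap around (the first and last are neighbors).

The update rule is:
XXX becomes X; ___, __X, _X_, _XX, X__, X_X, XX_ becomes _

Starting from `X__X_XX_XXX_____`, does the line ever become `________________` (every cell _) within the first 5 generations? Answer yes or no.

_________X______
________________
all cells are _ at generation 2

yes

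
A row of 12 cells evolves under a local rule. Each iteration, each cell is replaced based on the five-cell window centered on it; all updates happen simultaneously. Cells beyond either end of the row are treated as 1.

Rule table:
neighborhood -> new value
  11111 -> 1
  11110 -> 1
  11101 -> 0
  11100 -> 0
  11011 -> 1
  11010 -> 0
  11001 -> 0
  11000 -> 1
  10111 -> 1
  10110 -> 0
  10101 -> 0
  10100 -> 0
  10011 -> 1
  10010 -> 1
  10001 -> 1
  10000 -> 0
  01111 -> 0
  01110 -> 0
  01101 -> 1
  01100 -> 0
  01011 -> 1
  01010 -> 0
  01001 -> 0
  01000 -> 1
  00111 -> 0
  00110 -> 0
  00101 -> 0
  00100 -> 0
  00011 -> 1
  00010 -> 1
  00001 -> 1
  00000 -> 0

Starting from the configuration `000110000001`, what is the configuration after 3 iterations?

100101100110

111001000110
110010111011
100101100110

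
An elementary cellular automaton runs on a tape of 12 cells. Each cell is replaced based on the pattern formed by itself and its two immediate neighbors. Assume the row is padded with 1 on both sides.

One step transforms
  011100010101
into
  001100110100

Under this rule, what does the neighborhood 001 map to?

At position 6 the neighborhood is 001; the next row has 1 there.

1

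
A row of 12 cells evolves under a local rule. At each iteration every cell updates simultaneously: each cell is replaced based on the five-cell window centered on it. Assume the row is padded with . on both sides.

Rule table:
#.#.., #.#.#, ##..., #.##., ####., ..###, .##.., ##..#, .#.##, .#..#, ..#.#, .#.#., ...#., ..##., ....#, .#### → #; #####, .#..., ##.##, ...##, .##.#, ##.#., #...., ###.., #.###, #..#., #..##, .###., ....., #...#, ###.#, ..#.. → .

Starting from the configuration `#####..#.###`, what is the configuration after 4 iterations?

##.#.#.##...
#..#######..
.#.##...#.#.
######.####.

######.####.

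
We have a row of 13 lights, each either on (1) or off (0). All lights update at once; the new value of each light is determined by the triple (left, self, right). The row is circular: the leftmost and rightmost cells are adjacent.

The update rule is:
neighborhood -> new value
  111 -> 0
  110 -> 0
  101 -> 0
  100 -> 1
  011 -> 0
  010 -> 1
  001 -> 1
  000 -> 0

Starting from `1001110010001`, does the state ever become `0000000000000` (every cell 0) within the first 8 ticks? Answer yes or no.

0110001111010
1001010000011
0111011000100
1000000101110
1100001100000
0010010010001
1111111111011
0000000000000
all cells are 0 at tick 8

yes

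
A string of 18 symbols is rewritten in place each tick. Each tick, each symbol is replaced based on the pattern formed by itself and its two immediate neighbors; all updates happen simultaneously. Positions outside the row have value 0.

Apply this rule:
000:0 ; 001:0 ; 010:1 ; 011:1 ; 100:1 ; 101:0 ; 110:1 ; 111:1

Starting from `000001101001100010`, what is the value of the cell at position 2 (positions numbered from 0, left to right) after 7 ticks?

0

tick 1: 000001101101110011
tick 2: 000001101101111011
tick 3: 000001101101111011  (fixed point — unchanged through tick 7)
position 2 holds 0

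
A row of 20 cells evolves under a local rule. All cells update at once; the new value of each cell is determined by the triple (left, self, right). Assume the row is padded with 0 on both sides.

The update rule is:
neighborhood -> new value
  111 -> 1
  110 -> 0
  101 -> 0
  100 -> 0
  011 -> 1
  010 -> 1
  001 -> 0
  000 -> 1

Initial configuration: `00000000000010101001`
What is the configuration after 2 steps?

11111111110010101001

11111111111010101001
11111111110010101001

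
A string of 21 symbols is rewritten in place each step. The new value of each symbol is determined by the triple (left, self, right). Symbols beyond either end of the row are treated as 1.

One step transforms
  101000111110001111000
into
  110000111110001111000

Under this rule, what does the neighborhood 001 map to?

At position 5 the neighborhood is 001; the next row has 0 there.

0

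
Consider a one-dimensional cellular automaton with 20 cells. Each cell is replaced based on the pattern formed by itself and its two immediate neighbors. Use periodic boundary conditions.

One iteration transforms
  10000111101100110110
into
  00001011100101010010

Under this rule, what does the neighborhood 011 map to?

0

At position 5 the neighborhood is 011; the next row has 0 there.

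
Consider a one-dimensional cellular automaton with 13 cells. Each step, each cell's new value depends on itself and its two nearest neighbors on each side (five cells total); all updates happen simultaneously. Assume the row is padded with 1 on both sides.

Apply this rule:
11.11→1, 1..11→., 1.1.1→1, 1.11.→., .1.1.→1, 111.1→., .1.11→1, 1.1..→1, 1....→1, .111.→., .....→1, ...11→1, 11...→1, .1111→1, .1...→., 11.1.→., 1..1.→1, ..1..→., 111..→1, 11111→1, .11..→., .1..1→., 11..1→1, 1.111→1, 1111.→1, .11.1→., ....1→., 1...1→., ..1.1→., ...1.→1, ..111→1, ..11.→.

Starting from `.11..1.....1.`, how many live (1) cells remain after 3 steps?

step 1: 1..11..11.1.1
step 2: 11...1....111
step 3: 111.1..1.1111
count of 1: 9

9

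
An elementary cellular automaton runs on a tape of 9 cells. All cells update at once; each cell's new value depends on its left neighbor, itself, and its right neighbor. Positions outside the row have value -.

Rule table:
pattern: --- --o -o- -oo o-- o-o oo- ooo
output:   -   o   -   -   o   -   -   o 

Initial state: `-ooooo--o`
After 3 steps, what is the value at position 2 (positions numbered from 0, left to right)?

o

o-ooo-oo-
---o----o
--o-o--o-
position 2 holds o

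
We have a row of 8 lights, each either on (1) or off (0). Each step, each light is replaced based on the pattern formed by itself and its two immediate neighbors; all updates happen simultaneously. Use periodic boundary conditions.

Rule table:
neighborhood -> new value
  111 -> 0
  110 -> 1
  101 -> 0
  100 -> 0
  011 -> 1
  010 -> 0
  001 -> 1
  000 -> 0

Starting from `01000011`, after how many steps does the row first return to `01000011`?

step 1: 00000111
step 2: 00001101
step 3: 00011100
step 4: 00110100
step 5: 01110000
step 6: 11010000
step 7: 11000001
step 8: 01000011

8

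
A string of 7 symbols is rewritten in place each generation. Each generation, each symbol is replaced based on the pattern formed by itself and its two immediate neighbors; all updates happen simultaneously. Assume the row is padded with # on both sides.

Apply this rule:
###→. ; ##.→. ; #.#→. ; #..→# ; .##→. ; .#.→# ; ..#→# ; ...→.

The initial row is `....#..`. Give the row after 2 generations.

.##....

#..####
.##....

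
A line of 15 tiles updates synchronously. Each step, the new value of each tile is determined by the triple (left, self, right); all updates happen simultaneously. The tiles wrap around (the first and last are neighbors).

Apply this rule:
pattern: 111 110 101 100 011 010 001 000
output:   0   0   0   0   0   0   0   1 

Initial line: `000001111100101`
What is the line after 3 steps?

011100000000000
000001111111111
011100000000000

011100000000000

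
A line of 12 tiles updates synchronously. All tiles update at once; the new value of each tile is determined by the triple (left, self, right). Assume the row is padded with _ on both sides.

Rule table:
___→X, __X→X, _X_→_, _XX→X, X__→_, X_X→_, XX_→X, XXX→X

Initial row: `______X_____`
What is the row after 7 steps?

XXXXXX__XXXX
XXXXXX_XXXXX
XXXXXX_XXXXX  (fixed point — unchanged through step 7)

XXXXXX_XXXXX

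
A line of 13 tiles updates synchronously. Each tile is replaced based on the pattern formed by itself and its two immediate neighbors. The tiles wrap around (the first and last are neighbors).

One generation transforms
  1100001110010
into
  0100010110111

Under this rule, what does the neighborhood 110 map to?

1

At position 1 the neighborhood is 110; the next row has 1 there.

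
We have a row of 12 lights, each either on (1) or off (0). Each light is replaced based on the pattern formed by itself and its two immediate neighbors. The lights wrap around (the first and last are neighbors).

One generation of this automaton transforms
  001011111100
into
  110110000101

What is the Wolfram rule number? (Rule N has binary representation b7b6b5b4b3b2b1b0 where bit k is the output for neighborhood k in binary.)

107

position 5: 111 → 0  (bit 7 = 0)
position 9: 110 → 1  (bit 6 = 1)
position 3: 101 → 1  (bit 5 = 1)
position 10: 100 → 0  (bit 4 = 0)
position 4: 011 → 1  (bit 3 = 1)
position 2: 010 → 0  (bit 2 = 0)
position 1: 001 → 1  (bit 1 = 1)
position 0: 000 → 1  (bit 0 = 1)
bits b7..b0 = 01101011 = 107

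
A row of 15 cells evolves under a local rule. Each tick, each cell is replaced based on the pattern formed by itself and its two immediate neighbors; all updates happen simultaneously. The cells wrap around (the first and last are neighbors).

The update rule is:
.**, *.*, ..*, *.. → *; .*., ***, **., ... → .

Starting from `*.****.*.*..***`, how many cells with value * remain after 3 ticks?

9

.**...*.*.***..
**.*.*.*.**..*.
*.*.*.*.**.**.*
count of *: 9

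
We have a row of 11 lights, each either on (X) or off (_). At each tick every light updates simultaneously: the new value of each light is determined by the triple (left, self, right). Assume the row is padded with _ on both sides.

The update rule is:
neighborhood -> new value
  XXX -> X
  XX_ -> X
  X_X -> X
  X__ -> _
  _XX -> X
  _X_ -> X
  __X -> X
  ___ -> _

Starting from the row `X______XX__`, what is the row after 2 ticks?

X_____XXX__
X____XXXX__

X____XXXX__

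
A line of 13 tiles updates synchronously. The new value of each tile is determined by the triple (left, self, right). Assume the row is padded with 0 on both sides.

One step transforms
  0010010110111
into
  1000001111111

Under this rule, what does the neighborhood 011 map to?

At position 7 the neighborhood is 011; the next row has 1 there.

1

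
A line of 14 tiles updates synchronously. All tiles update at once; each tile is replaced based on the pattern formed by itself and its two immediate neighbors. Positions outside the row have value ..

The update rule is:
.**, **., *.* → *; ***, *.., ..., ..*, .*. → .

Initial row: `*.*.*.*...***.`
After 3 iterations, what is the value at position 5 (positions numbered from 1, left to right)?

iteration 1: .*.*.*....*.*.
iteration 2: ..*.*......*..
iteration 3: ...*..........
position 5 holds .

.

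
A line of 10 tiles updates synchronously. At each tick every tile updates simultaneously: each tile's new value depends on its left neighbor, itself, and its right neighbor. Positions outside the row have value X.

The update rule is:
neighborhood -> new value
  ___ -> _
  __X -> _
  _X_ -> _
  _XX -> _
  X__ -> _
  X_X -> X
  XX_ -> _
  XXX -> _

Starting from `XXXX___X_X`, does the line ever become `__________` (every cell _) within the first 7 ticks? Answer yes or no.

________X_
_________X
__________
all cells are _ at tick 3

yes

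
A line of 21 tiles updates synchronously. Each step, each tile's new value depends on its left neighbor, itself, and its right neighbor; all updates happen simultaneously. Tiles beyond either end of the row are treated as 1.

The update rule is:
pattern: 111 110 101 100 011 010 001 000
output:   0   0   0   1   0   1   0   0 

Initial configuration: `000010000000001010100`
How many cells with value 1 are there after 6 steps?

4

100011000000001010110
010000100000001010000
011000110000001011000
000100001000001000100
100110001100001100110
010001000010000010000
count of 1: 4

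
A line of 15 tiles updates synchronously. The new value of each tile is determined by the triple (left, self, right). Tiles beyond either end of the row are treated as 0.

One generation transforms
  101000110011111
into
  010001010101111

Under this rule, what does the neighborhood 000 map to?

At position 4 the neighborhood is 000; the next row has 0 there.

0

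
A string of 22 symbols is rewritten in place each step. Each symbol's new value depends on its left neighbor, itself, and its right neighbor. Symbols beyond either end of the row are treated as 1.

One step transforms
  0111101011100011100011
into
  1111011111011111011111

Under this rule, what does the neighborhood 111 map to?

At position 2 the neighborhood is 111; the next row has 1 there.

1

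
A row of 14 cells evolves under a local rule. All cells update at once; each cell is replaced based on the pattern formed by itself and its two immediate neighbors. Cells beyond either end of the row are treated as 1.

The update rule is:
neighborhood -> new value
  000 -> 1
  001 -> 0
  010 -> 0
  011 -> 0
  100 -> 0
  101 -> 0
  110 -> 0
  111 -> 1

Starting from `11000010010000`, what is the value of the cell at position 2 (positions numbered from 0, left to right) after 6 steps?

1

10011000000110
00000011110000
01111001100110
00110000000000
00000111111110
01110011111100
position 2 holds 1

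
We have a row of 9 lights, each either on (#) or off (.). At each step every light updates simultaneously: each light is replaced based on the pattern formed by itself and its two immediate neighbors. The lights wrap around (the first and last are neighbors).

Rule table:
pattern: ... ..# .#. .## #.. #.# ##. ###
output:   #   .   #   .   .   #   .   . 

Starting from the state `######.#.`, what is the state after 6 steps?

......###
.####....
......###  (repeats step 1; period 2)
step 6: .####....

.####....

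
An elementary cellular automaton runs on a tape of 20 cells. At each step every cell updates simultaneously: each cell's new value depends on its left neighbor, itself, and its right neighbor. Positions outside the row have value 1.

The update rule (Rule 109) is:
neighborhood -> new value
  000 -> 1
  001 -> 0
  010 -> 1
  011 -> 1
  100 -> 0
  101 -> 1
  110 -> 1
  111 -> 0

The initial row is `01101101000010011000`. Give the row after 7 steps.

step 1: 11111111011010011010
step 2: 00000001111110011111
step 3: 01111101000010010000
step 4: 11000111011010010110
step 5: 01010101111110011111
step 6: 11111111000010010000
step 7: 00000001011010010110

00000001011010010110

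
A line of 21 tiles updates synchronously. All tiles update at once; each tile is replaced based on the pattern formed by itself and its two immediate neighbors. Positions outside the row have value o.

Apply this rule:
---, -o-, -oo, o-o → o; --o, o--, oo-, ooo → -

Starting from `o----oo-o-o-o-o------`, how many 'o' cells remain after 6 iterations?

13

--oo-o-oooooooo-oooo-
--o-oooo-------oo---o
--ooo----ooooo-o--o-o
--o---oo-o----oo--ooo
--o-o-o-oo-oo-o---o--
--ooooooo-oo-oo-o-o--
count of o: 13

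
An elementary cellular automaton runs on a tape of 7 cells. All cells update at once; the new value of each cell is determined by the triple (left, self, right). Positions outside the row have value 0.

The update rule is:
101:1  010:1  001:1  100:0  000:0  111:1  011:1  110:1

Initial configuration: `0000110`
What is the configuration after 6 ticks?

tick 1: 0001110
tick 2: 0011110
tick 3: 0111110
tick 4: 1111110
tick 5: 1111110  (fixed point — unchanged through tick 6)

1111110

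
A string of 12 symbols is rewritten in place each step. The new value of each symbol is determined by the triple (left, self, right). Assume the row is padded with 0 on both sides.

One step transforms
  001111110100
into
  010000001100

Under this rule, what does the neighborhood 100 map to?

At position 10 the neighborhood is 100; the next row has 0 there.

0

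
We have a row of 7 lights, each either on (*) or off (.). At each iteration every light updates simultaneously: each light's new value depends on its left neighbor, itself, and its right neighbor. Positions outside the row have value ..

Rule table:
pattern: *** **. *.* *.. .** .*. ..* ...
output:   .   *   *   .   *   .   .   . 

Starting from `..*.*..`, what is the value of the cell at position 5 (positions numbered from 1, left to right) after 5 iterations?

iteration 1: ...*...
iteration 2: .......
iteration 3: .......  (fixed point — unchanged through iteration 5)
position 5 holds .

.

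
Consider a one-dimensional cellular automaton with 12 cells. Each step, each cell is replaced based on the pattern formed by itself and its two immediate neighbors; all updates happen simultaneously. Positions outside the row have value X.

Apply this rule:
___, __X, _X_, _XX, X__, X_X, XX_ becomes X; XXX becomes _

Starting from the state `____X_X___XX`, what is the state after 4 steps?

__________XX

XXXXXXXXXXX_
__________XX
XXXXXXXXXXX_  (repeats step 1; period 2)
step 4: __________XX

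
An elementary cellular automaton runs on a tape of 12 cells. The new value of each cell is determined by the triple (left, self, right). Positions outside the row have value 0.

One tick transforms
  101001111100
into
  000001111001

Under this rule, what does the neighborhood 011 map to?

At position 5 the neighborhood is 011; the next row has 1 there.

1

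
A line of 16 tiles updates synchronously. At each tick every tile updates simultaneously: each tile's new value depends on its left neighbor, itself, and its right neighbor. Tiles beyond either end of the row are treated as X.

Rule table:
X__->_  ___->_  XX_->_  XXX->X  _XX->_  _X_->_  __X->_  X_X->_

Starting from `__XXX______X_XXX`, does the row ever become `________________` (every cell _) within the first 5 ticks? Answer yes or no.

___X__________XX
_______________X
________________
all cells are _ at tick 3

yes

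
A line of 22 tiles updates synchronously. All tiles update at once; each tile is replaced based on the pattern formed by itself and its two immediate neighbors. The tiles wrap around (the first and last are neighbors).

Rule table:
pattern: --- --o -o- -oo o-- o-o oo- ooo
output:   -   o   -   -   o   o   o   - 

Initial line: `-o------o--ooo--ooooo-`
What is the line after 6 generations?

o-o----o-oo--ooo----oo
oo-o--o-o-ooo--oo--o--
-oo-oo-o-o--ooo-ooo-oo
o-oo-oo-o-oo--oo--oo-o
oo-oo-oo-o-ooo-ooo-oo-
-oo-oo-oo-o--oo--oo-oo

-oo-oo-oo-o--oo--oo-oo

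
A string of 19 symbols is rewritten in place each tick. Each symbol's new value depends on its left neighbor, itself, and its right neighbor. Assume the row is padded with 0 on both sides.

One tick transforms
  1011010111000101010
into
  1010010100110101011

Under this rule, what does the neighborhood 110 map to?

At position 3 the neighborhood is 110; the next row has 0 there.

0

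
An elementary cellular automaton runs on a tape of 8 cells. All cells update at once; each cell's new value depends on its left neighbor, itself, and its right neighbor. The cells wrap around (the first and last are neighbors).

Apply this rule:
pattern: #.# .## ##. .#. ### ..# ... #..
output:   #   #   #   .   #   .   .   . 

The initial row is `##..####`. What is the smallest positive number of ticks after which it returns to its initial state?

tick 1: ##..####

1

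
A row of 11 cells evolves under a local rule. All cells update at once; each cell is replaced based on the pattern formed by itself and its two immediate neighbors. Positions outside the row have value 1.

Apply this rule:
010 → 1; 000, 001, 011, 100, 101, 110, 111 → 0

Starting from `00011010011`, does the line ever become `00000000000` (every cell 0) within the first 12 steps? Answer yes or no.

no

step 1: 00000010000
step 2: 00000010000  (fixed point — unchanged through step 12)
step 12 is 00000010000, still not uniform 0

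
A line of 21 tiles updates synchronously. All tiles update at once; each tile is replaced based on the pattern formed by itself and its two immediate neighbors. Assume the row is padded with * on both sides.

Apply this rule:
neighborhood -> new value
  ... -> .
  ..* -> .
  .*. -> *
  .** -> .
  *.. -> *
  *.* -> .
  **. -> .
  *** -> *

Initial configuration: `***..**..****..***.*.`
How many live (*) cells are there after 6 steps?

**.*...*..**.*..*..*.
*..**..**....**.**.*.
.*...*...*.........*.
.**..**..**........*.
...*...*...*.......*.
*..**..**..**......*.
count of *: 8

8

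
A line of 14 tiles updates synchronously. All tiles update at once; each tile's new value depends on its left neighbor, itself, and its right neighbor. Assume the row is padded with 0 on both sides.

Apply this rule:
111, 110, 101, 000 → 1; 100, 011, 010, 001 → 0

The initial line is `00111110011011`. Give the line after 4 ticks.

tick 1: 10011110001101
tick 2: 00001110100110
tick 3: 11100111000010
tick 4: 01100011011000

01100011011000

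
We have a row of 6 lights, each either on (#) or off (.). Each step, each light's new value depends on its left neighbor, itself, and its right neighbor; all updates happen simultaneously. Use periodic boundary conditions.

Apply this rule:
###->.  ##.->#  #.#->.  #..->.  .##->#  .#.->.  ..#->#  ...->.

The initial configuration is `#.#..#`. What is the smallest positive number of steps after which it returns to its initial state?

step 1: #...##
step 2: #..##.
step 3: ..###.
step 4: .##.#.
step 5: ###...
step 6: #.#..#

6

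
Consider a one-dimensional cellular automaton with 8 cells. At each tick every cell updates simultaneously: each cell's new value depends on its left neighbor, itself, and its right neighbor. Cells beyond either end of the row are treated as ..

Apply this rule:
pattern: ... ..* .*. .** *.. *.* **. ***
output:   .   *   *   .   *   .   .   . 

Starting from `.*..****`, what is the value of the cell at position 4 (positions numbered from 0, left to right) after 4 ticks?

****....
....*...
...***..
..*...*.
position 4 holds .

.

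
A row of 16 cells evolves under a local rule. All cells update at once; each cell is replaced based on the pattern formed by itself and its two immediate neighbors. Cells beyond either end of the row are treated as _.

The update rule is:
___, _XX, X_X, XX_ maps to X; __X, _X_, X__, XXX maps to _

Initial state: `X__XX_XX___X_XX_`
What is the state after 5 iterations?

iteration 1: ___XXXXX_X__XXX_
iteration 2: XX_X___XX___X_X_
iteration 3: XXX__X_XX_X__X__
iteration 4: X_X___XXXX_____X
iteration 5: _X__X_X__X_XXX__

_X__X_X__X_XXX__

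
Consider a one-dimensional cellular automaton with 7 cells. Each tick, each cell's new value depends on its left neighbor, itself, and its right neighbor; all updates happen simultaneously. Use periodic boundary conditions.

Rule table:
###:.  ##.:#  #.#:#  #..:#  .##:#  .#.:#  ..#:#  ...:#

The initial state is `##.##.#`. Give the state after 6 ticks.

##....#

.######
##....#
.######  (repeats tick 1; period 2)
tick 6: ##....#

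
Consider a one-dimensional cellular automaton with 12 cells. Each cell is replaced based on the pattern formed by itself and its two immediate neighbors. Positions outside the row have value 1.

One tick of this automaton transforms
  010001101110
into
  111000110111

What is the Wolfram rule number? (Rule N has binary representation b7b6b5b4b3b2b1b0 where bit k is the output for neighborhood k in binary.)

244

position 9: 111 → 1  (bit 7 = 1)
position 6: 110 → 1  (bit 6 = 1)
position 0: 101 → 1  (bit 5 = 1)
position 2: 100 → 1  (bit 4 = 1)
position 5: 011 → 0  (bit 3 = 0)
position 1: 010 → 1  (bit 2 = 1)
position 4: 001 → 0  (bit 1 = 0)
position 3: 000 → 0  (bit 0 = 0)
bits b7..b0 = 11110100 = 244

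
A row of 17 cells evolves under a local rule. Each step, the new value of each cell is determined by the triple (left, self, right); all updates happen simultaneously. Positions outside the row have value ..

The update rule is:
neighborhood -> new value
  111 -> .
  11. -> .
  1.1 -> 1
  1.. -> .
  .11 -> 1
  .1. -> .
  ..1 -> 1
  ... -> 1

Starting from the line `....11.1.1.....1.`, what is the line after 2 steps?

11111.1.1..1111..
1....1.1..11....1

1....1.1..11....1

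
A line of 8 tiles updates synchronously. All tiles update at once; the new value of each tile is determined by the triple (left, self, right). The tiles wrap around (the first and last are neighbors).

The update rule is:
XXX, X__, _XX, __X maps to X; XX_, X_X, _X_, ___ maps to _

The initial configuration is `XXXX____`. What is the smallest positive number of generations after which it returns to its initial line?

8

XXX_X__X
XX___XXX
X_X_XXXX
____XXXX
X__XXXX_
_XXXXX__
XXXXX_X_
XXXX____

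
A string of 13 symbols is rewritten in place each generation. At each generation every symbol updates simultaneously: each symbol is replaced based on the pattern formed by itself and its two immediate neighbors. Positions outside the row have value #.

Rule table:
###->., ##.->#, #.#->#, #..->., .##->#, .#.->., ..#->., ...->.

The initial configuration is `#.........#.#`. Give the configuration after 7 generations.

#...........#

#..........##
#..........#.
#...........#
#...........#  (fixed point — unchanged through generation 7)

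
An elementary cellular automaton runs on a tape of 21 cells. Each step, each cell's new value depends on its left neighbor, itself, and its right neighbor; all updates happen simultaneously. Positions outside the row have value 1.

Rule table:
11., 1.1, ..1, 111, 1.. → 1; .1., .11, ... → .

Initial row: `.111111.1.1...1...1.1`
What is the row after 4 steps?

1.111111.1.1.1.1.1.1.
11.111111.1.1.1.1.1.1
111.111111.1.1.1.1.1.
1111.111111.1.1.1.1.1

1111.111111.1.1.1.1.1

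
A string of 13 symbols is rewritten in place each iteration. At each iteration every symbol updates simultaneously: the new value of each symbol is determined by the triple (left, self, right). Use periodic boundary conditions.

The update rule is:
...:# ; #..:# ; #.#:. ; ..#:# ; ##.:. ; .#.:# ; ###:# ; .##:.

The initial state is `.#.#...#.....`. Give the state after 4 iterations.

##.##########
#...#########
.###.########
..#...######.

..#...######.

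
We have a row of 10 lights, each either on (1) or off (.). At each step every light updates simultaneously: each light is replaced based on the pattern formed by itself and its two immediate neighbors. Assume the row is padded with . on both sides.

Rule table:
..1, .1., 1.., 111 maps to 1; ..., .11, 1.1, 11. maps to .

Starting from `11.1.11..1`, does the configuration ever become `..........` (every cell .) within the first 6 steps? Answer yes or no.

step 1: ...1...111
step 2: ..111.1.1.
step 3: .1.1..1.11
step 4: 11.1111...
step 5: ....11.1..
step 6: ...1...11.
step 6 is ...1...11., still not uniform .

no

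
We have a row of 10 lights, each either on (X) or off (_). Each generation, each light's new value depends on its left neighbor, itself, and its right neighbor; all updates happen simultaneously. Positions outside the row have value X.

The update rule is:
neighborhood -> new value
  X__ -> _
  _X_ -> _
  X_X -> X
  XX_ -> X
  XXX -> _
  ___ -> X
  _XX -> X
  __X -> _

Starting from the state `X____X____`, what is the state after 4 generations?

_X_XXXXX__

X_XX___XX_
XXXX_X_XXX
___XX_XX__
_X_XXXXX__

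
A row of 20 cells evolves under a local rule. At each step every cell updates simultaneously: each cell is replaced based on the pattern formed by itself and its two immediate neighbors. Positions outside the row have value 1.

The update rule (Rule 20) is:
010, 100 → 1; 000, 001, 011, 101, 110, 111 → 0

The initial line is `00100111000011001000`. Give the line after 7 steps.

10011000110000101010

10110000100000101100
00001000110000100010
10001100001000110010
01000010001100001010
01100011000010001010
00010000100011001010
10011000110000101010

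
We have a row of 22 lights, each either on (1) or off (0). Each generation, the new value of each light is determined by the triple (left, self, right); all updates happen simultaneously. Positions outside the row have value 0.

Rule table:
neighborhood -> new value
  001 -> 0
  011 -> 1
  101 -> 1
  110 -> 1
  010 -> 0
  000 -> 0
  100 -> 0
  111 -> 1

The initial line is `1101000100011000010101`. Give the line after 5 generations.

1110000000011000000000

1110000000011000001010
1110000000011000000100
1110000000011000000000
1110000000011000000000  (fixed point — unchanged through generation 5)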